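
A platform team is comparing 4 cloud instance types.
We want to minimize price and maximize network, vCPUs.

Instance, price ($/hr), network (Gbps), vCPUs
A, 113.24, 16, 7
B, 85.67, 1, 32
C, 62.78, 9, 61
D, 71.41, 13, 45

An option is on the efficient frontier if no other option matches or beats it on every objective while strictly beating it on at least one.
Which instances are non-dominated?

A: not dominated (best network).
B: dominated by C (price 62.78≤85.67, network 9≥1, vCPUs 61≥32).
C: not dominated (best price).
D: not dominated.

A, C, D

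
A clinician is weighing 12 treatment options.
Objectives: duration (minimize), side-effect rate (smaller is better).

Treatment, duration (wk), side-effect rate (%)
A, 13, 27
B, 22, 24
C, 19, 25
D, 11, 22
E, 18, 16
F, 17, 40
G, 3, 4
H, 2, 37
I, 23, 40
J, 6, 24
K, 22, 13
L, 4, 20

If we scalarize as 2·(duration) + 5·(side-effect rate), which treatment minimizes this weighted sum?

G

A: 2·13 + 5·27 = 161
B: 2·22 + 5·24 = 164
C: 2·19 + 5·25 = 163
D: 2·11 + 5·22 = 132
E: 2·18 + 5·16 = 116
F: 2·17 + 5·40 = 234
G: 2·3 + 5·4 = 26
H: 2·2 + 5·37 = 189
I: 2·23 + 5·40 = 246
J: 2·6 + 5·24 = 132
K: 2·22 + 5·13 = 109
L: 2·4 + 5·20 = 108
Lowest: G at 26.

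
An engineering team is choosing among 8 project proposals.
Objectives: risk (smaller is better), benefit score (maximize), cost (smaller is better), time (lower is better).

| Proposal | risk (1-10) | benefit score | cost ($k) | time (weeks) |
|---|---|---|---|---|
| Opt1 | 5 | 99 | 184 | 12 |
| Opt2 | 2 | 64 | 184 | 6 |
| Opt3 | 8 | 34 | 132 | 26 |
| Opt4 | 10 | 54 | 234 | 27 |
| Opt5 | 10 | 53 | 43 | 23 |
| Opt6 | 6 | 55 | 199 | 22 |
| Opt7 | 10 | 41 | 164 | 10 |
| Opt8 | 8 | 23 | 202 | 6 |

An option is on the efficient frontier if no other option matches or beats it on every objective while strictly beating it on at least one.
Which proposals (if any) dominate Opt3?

Opt1: worse on cost (184 vs 132).
Opt2: worse on cost (184 vs 132).
Opt4: worse on risk (10 vs 8).
Opt5: worse on risk (10 vs 8).
Opt6: worse on cost (199 vs 132).
Opt7: worse on risk (10 vs 8).
Opt8: worse on benefit score (23 vs 34).
No option dominates Opt3.

none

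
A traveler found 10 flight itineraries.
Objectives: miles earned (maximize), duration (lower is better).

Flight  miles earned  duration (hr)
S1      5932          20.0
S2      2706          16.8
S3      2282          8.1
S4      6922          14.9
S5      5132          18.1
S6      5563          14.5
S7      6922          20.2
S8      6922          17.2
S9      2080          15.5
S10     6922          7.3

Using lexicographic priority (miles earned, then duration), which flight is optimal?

First maximize miles earned: best is 6922, kept {S4, S7, S8, S10}.
Then minimize duration: best is 7.3, kept {S10}.

S10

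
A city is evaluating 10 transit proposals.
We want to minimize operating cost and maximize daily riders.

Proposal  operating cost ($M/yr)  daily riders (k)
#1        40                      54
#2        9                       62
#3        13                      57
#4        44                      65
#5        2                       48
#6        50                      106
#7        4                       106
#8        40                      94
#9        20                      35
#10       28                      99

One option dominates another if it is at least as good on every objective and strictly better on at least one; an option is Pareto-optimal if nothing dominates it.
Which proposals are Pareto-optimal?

#5, #7

#1: dominated by #2 (operating cost 9≤40, daily riders 62≥54).
#2: dominated by #7 (operating cost 4≤9, daily riders 106≥62).
#3: dominated by #2 (operating cost 9≤13, daily riders 62≥57).
#4: dominated by #7 (operating cost 4≤44, daily riders 106≥65).
#5: not dominated (best operating cost).
#6: dominated by #7 (operating cost 4≤50, daily riders 106≥106).
#7: not dominated.
#8: dominated by #7 (operating cost 4≤40, daily riders 106≥94).
#9: dominated by #2 (operating cost 9≤20, daily riders 62≥35).
#10: dominated by #7 (operating cost 4≤28, daily riders 106≥99).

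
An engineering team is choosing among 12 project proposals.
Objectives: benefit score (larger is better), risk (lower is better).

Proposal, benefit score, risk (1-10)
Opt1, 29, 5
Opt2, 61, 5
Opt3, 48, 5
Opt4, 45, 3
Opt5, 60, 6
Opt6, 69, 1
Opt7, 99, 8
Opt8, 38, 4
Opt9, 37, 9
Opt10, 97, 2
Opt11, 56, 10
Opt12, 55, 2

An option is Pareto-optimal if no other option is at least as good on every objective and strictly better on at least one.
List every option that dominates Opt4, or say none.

Opt6, Opt10, Opt12

Opt6: benefit score 69≥45, risk 1≤3 — dominates Opt4.
Opt10: benefit score 97≥45, risk 2≤3 — dominates Opt4.
Opt12: benefit score 55≥45, risk 2≤3 — dominates Opt4.
Others (Opt1, Opt2, Opt3, Opt5, Opt7, Opt8, Opt9, Opt11) are each worse than Opt4 on at least one objective.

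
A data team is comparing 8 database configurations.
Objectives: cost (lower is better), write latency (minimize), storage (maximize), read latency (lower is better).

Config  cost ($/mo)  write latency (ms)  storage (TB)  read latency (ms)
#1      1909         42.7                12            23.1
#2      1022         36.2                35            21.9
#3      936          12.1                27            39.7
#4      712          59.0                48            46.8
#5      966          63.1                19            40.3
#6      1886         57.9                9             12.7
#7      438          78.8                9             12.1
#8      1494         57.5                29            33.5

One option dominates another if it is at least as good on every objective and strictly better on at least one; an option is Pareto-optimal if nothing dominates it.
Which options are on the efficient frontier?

#1: dominated by #2 (cost 1022≤1909, write latency 36.2≤42.7, storage 35≥12, read latency 21.9≤23.1).
#2: not dominated.
#3: not dominated (best write latency).
#4: not dominated (best storage).
#5: dominated by #3 (cost 936≤966, write latency 12.1≤63.1, storage 27≥19, read latency 39.7≤40.3).
#6: not dominated.
#7: not dominated (best cost).
#8: dominated by #2 (cost 1022≤1494, write latency 36.2≤57.5, storage 35≥29, read latency 21.9≤33.5).

#2, #3, #4, #6, #7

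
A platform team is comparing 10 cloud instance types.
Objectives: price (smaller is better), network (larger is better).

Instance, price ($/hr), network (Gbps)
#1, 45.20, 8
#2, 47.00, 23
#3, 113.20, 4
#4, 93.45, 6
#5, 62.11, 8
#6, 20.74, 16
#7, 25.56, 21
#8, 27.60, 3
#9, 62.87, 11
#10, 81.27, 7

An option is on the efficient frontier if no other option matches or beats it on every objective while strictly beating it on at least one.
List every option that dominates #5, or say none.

#1, #2, #6, #7

#1: price 45.20≤62.11, network 8≥8 — dominates #5.
#2: price 47.00≤62.11, network 23≥8 — dominates #5.
#6: price 20.74≤62.11, network 16≥8 — dominates #5.
#7: price 25.56≤62.11, network 21≥8 — dominates #5.
Others (#3, #4, #8, #9, #10) are each worse than #5 on at least one objective.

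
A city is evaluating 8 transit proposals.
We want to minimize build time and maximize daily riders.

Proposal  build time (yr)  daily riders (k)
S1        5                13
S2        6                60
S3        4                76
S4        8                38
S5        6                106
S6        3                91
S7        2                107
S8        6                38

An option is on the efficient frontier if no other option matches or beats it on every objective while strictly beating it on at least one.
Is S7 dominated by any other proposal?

S1: worse on build time (5 vs 2).
S2: worse on build time (6 vs 2).
S3: worse on build time (4 vs 2).
S4: worse on build time (8 vs 2).
S5: worse on build time (6 vs 2).
S6: worse on build time (3 vs 2).
S8: worse on build time (6 vs 2).
No option is at least as good as S7 on every objective and strictly better on one.

No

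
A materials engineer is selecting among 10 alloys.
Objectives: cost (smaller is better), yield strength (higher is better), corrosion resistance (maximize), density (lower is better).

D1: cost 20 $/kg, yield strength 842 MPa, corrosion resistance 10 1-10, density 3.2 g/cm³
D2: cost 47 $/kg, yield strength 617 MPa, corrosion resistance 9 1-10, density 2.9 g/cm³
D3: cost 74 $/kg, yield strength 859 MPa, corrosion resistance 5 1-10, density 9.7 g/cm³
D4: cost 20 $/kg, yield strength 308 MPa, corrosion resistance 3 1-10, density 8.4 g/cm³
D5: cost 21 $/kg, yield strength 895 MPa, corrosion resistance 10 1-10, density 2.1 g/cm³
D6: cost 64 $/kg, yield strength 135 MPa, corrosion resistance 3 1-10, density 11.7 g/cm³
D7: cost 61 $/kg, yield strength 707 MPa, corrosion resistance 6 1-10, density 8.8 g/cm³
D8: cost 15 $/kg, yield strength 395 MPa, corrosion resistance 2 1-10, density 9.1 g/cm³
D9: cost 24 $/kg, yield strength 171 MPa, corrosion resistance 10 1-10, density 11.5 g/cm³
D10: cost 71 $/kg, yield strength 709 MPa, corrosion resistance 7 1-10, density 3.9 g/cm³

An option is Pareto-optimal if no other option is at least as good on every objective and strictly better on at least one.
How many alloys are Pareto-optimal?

D1: not dominated.
D2: dominated by D5 (cost 21≤47, yield strength 895≥617, corrosion resistance 10≥9, density 2.1≤2.9).
D3: dominated by D5 (cost 21≤74, yield strength 895≥859, corrosion resistance 10≥5, density 2.1≤9.7).
D4: dominated by D1 (cost 20≤20, yield strength 842≥308, corrosion resistance 10≥3, density 3.2≤8.4).
D5: not dominated (best yield strength).
D6: dominated by D1 (cost 20≤64, yield strength 842≥135, corrosion resistance 10≥3, density 3.2≤11.7).
D7: dominated by D1 (cost 20≤61, yield strength 842≥707, corrosion resistance 10≥6, density 3.2≤8.8).
D8: not dominated (best cost).
D9: dominated by D1 (cost 20≤24, yield strength 842≥171, corrosion resistance 10≥10, density 3.2≤11.5).
D10: dominated by D1 (cost 20≤71, yield strength 842≥709, corrosion resistance 10≥7, density 3.2≤3.9).
Pareto-optimal: D1, D5, D8 → 3.

3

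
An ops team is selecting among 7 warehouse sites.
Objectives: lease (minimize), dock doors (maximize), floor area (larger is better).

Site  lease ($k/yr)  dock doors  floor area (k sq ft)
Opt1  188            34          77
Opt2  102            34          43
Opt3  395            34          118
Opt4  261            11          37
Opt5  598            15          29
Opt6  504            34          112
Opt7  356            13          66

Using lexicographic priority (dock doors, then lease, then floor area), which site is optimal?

First maximize dock doors: best is 34, kept {Opt1, Opt2, Opt3, Opt6}.
Then minimize lease: best is 102, kept {Opt2}.

Opt2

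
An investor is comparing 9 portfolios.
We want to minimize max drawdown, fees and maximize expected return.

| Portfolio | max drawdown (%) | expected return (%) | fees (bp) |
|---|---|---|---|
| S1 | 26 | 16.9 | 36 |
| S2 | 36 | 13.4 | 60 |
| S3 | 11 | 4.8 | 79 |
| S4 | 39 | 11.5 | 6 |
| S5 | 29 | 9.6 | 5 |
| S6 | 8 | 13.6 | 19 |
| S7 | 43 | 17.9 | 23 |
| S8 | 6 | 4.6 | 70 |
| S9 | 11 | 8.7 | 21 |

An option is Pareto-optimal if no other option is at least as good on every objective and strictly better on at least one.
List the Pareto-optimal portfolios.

S1: not dominated.
S2: dominated by S1 (max drawdown 26≤36, expected return 16.9≥13.4, fees 36≤60).
S3: dominated by S6 (max drawdown 8≤11, expected return 13.6≥4.8, fees 19≤79).
S4: not dominated.
S5: not dominated (best fees).
S6: not dominated.
S7: not dominated (best expected return).
S8: not dominated (best max drawdown).
S9: dominated by S6 (max drawdown 8≤11, expected return 13.6≥8.7, fees 19≤21).

S1, S4, S5, S6, S7, S8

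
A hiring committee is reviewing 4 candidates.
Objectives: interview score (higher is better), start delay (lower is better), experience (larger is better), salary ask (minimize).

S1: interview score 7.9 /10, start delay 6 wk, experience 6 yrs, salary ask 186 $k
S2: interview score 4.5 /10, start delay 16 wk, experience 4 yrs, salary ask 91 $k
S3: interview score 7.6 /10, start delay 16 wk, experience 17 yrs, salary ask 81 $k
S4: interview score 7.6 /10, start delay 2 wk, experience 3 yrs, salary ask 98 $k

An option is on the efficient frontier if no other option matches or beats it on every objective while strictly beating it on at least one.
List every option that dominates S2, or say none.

S3: interview score 7.6≥4.5, start delay 16≤16, experience 17≥4, salary ask 81≤91 — dominates S2.
Others (S1, S4) are each worse than S2 on at least one objective.

S3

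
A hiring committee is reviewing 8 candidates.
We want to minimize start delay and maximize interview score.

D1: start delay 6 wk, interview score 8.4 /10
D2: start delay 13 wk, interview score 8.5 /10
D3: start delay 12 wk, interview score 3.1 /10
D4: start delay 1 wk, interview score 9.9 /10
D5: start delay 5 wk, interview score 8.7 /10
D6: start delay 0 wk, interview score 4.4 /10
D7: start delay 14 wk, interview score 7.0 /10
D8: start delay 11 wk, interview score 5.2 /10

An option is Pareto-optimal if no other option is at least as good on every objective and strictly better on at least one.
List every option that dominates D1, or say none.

D4, D5

D4: start delay 1≤6, interview score 9.9≥8.4 — dominates D1.
D5: start delay 5≤6, interview score 8.7≥8.4 — dominates D1.
Others (D2, D3, D6, D7, D8) are each worse than D1 on at least one objective.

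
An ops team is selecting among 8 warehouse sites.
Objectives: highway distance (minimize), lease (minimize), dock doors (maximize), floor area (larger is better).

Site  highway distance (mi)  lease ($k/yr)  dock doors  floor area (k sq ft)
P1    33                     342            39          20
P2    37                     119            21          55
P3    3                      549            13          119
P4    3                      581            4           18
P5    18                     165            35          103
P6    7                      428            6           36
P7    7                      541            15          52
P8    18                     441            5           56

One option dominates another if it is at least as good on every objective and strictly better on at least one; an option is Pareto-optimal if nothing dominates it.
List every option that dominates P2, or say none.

P1: worse on lease (342 vs 119).
P3: worse on lease (549 vs 119).
P4: worse on lease (581 vs 119).
P5: worse on lease (165 vs 119).
P6: worse on lease (428 vs 119).
P7: worse on lease (541 vs 119).
P8: worse on lease (441 vs 119).
No option dominates P2.

none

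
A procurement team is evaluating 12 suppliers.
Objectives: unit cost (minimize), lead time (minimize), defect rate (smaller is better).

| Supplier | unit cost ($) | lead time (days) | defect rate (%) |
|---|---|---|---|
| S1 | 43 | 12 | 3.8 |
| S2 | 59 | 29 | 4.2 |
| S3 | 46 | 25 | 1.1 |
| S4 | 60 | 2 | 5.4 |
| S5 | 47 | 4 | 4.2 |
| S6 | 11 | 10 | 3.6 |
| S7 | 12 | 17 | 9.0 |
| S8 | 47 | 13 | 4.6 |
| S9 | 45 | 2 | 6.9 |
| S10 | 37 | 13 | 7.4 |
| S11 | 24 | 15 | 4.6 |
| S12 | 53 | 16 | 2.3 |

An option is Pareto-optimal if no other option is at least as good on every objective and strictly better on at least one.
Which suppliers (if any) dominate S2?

S1, S3, S5, S6, S12

S1: unit cost 43≤59, lead time 12≤29, defect rate 3.8≤4.2 — dominates S2.
S3: unit cost 46≤59, lead time 25≤29, defect rate 1.1≤4.2 — dominates S2.
S5: unit cost 47≤59, lead time 4≤29, defect rate 4.2≤4.2 — dominates S2.
S6: unit cost 11≤59, lead time 10≤29, defect rate 3.6≤4.2 — dominates S2.
S12: unit cost 53≤59, lead time 16≤29, defect rate 2.3≤4.2 — dominates S2.
Others (S4, S7, S8, S9, S10, S11) are each worse than S2 on at least one objective.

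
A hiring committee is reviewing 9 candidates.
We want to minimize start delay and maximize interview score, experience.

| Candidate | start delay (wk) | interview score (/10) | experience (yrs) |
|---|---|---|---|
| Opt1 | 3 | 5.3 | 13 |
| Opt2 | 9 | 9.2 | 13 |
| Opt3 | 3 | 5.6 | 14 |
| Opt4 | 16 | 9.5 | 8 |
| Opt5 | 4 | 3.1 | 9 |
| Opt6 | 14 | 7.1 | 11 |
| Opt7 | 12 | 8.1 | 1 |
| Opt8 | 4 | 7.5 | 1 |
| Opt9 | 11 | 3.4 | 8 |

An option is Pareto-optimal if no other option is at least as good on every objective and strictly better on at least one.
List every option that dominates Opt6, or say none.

Opt2

Opt2: start delay 9≤14, interview score 9.2≥7.1, experience 13≥11 — dominates Opt6.
Others (Opt1, Opt3, Opt4, Opt5, Opt7, Opt8, Opt9) are each worse than Opt6 on at least one objective.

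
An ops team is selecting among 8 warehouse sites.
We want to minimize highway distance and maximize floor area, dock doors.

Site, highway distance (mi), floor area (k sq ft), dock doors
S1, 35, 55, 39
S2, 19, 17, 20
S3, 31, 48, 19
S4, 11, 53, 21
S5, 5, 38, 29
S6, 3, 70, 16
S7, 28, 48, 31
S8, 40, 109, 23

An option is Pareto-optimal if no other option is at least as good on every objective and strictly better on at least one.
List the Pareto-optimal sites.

S1: not dominated (best dock doors).
S2: dominated by S4 (highway distance 11≤19, floor area 53≥17, dock doors 21≥20).
S3: dominated by S4 (highway distance 11≤31, floor area 53≥48, dock doors 21≥19).
S4: not dominated.
S5: not dominated.
S6: not dominated (best highway distance).
S7: not dominated.
S8: not dominated (best floor area).

S1, S4, S5, S6, S7, S8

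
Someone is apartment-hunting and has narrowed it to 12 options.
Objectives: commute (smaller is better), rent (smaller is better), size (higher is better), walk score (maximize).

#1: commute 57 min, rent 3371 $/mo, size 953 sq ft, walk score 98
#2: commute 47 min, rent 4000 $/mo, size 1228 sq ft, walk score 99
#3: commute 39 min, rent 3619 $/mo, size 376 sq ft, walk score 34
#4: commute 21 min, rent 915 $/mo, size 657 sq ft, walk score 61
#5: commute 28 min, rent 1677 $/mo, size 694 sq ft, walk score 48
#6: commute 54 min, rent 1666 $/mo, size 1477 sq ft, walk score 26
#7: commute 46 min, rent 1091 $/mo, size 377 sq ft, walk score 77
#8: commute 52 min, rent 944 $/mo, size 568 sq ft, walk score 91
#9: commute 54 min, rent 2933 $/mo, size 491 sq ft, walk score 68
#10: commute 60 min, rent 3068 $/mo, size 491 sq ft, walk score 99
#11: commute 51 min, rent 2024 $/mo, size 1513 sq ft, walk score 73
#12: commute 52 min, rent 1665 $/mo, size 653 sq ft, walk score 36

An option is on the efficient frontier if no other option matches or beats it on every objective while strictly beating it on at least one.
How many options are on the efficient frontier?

9

#1: not dominated.
#2: not dominated.
#3: dominated by #4 (commute 21≤39, rent 915≤3619, size 657≥376, walk score 61≥34).
#4: not dominated (best commute).
#5: not dominated.
#6: not dominated.
#7: not dominated.
#8: not dominated.
#9: dominated by #8 (commute 52≤54, rent 944≤2933, size 568≥491, walk score 91≥68).
#10: not dominated.
#11: not dominated (best size).
#12: dominated by #4 (commute 21≤52, rent 915≤1665, size 657≥653, walk score 61≥36).
Pareto-optimal: #1, #2, #4, #5, #6, #7, #8, #10, #11 → 9.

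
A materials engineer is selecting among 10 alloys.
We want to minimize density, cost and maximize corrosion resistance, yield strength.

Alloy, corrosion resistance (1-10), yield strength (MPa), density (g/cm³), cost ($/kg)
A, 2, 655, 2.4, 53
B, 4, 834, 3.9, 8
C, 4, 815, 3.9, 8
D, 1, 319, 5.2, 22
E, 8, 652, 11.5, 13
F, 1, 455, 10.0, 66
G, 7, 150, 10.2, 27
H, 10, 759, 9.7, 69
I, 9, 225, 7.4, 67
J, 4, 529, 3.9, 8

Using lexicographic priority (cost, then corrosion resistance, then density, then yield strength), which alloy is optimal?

First minimize cost: best is 8, kept {B, C, J}.
Then maximize corrosion resistance: best is 4, kept {B, C, J}.
Then minimize density: best is 3.9, kept {B, C, J}.
Then maximize yield strength: best is 834, kept {B}.

B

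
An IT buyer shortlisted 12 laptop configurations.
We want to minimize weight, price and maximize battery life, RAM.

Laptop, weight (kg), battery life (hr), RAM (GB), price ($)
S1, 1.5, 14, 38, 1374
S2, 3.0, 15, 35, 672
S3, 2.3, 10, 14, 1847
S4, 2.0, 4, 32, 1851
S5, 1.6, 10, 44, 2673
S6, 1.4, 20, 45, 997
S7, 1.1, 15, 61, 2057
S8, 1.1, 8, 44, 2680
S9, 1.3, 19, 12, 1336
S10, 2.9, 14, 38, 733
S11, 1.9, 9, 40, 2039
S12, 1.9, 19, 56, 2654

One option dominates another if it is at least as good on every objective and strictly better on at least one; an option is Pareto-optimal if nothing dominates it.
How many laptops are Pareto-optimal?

S1: dominated by S6 (weight 1.4≤1.5, battery life 20≥14, RAM 45≥38, price 997≤1374).
S2: not dominated (best price).
S3: dominated by S1 (weight 1.5≤2.3, battery life 14≥10, RAM 38≥14, price 1374≤1847).
S4: dominated by S1 (weight 1.5≤2.0, battery life 14≥4, RAM 38≥32, price 1374≤1851).
S5: dominated by S6 (weight 1.4≤1.6, battery life 20≥10, RAM 45≥44, price 997≤2673).
S6: not dominated (best battery life).
S7: not dominated (best RAM).
S8: dominated by S7 (weight 1.1≤1.1, battery life 15≥8, RAM 61≥44, price 2057≤2680).
S9: not dominated.
S10: not dominated.
S11: dominated by S6 (weight 1.4≤1.9, battery life 20≥9, RAM 45≥40, price 997≤2039).
S12: not dominated.
Pareto-optimal: S2, S6, S7, S9, S10, S12 → 6.

6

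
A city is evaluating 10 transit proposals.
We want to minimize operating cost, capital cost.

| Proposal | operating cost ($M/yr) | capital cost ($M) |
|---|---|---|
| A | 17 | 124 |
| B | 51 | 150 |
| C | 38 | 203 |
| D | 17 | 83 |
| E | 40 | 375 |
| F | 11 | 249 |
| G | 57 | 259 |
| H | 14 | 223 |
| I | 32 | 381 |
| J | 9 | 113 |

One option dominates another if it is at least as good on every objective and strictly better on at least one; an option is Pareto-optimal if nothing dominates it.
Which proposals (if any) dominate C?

A: operating cost 17≤38, capital cost 124≤203 — dominates C.
D: operating cost 17≤38, capital cost 83≤203 — dominates C.
J: operating cost 9≤38, capital cost 113≤203 — dominates C.
Others (B, E, F, G, H, I) are each worse than C on at least one objective.

A, D, J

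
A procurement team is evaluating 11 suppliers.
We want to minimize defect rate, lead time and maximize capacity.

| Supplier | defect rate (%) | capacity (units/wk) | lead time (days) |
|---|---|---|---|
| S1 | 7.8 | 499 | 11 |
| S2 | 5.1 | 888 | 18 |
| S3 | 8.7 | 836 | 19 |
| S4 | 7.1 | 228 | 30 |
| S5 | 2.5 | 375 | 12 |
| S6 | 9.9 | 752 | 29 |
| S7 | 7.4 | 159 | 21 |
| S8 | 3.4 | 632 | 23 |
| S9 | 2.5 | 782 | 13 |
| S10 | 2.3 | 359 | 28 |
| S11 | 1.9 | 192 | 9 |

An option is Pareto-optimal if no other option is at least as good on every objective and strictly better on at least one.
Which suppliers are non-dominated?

S1: not dominated.
S2: not dominated (best capacity).
S3: dominated by S2 (defect rate 5.1≤8.7, capacity 888≥836, lead time 18≤19).
S4: dominated by S2 (defect rate 5.1≤7.1, capacity 888≥228, lead time 18≤30).
S5: not dominated.
S6: dominated by S2 (defect rate 5.1≤9.9, capacity 888≥752, lead time 18≤29).
S7: dominated by S2 (defect rate 5.1≤7.4, capacity 888≥159, lead time 18≤21).
S8: dominated by S9 (defect rate 2.5≤3.4, capacity 782≥632, lead time 13≤23).
S9: not dominated.
S10: not dominated.
S11: not dominated (best defect rate).

S1, S2, S5, S9, S10, S11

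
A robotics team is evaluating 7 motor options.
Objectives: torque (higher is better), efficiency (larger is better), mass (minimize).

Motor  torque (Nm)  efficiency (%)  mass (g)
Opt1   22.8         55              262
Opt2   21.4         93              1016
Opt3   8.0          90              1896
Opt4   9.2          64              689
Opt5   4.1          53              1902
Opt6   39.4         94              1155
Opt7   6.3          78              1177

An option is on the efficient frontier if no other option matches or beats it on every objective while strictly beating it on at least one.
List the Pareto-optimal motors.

Opt1, Opt2, Opt4, Opt6

Opt1: not dominated (best mass).
Opt2: not dominated.
Opt3: dominated by Opt2 (torque 21.4≥8.0, efficiency 93≥90, mass 1016≤1896).
Opt4: not dominated.
Opt5: dominated by Opt1 (torque 22.8≥4.1, efficiency 55≥53, mass 262≤1902).
Opt6: not dominated (best torque).
Opt7: dominated by Opt2 (torque 21.4≥6.3, efficiency 93≥78, mass 1016≤1177).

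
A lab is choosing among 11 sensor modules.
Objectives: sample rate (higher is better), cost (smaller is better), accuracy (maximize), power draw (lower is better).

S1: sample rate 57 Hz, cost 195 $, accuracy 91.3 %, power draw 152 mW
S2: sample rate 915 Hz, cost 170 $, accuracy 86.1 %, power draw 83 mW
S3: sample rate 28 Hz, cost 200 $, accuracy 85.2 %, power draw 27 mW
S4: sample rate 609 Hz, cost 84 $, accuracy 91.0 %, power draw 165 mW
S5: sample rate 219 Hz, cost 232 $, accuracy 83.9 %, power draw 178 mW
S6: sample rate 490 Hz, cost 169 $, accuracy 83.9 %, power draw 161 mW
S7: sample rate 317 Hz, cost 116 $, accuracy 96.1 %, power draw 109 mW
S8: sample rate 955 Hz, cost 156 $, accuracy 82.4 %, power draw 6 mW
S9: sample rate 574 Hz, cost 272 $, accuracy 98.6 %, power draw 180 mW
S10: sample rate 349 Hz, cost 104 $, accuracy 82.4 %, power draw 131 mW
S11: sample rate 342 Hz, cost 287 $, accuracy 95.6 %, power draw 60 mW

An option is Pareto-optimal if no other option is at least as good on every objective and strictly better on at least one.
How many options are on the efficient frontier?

9

S1: dominated by S7 (sample rate 317≥57, cost 116≤195, accuracy 96.1≥91.3, power draw 109≤152).
S2: not dominated.
S3: not dominated.
S4: not dominated (best cost).
S5: dominated by S2 (sample rate 915≥219, cost 170≤232, accuracy 86.1≥83.9, power draw 83≤178).
S6: not dominated.
S7: not dominated.
S8: not dominated (best sample rate).
S9: not dominated (best accuracy).
S10: not dominated.
S11: not dominated.
Pareto-optimal: S2, S3, S4, S6, S7, S8, S9, S10, S11 → 9.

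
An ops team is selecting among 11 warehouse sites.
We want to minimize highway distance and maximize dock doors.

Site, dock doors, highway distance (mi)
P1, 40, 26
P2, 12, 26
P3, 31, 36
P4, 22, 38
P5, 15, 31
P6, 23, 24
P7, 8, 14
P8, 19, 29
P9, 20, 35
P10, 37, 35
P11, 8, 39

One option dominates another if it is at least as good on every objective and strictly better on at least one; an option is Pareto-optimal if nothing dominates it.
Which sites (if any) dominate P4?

P1, P3, P6, P10

P1: dock doors 40≥22, highway distance 26≤38 — dominates P4.
P3: dock doors 31≥22, highway distance 36≤38 — dominates P4.
P6: dock doors 23≥22, highway distance 24≤38 — dominates P4.
P10: dock doors 37≥22, highway distance 35≤38 — dominates P4.
Others (P2, P5, P7, P8, P9, P11) are each worse than P4 on at least one objective.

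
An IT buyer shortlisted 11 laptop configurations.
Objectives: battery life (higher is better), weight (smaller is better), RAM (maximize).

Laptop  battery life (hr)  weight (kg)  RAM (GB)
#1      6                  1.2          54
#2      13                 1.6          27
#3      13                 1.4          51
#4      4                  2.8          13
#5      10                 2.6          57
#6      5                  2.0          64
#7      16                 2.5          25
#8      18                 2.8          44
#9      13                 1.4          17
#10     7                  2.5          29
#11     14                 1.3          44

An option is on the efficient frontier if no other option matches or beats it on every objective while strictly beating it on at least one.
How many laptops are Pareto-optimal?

#1: not dominated (best weight).
#2: dominated by #3 (battery life 13≥13, weight 1.4≤1.6, RAM 51≥27).
#3: not dominated.
#4: dominated by #1 (battery life 6≥4, weight 1.2≤2.8, RAM 54≥13).
#5: not dominated.
#6: not dominated (best RAM).
#7: not dominated.
#8: not dominated (best battery life).
#9: dominated by #3 (battery life 13≥13, weight 1.4≤1.4, RAM 51≥17).
#10: dominated by #3 (battery life 13≥7, weight 1.4≤2.5, RAM 51≥29).
#11: not dominated.
Pareto-optimal: #1, #3, #5, #6, #7, #8, #11 → 7.

7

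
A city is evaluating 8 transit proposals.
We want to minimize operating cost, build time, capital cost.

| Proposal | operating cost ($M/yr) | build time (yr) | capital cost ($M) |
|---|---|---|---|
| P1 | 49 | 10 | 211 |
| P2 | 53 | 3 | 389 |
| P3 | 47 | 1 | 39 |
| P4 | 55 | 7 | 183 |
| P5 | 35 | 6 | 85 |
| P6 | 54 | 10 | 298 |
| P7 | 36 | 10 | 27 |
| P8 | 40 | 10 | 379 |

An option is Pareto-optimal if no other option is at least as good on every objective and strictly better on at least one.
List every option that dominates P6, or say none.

P1, P3, P5, P7

P1: operating cost 49≤54, build time 10≤10, capital cost 211≤298 — dominates P6.
P3: operating cost 47≤54, build time 1≤10, capital cost 39≤298 — dominates P6.
P5: operating cost 35≤54, build time 6≤10, capital cost 85≤298 — dominates P6.
P7: operating cost 36≤54, build time 10≤10, capital cost 27≤298 — dominates P6.
Others (P2, P4, P8) are each worse than P6 on at least one objective.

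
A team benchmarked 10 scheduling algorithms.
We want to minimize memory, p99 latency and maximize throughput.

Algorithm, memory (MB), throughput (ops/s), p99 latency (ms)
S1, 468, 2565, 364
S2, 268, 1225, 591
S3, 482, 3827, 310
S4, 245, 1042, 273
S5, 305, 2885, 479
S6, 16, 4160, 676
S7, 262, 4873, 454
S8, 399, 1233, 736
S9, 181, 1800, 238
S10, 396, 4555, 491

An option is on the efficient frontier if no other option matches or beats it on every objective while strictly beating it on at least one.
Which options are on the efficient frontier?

S1: not dominated.
S2: dominated by S7 (memory 262≤268, throughput 4873≥1225, p99 latency 454≤591).
S3: not dominated.
S4: dominated by S9 (memory 181≤245, throughput 1800≥1042, p99 latency 238≤273).
S5: dominated by S7 (memory 262≤305, throughput 4873≥2885, p99 latency 454≤479).
S6: not dominated (best memory).
S7: not dominated (best throughput).
S8: dominated by S5 (memory 305≤399, throughput 2885≥1233, p99 latency 479≤736).
S9: not dominated (best p99 latency).
S10: dominated by S7 (memory 262≤396, throughput 4873≥4555, p99 latency 454≤491).

S1, S3, S6, S7, S9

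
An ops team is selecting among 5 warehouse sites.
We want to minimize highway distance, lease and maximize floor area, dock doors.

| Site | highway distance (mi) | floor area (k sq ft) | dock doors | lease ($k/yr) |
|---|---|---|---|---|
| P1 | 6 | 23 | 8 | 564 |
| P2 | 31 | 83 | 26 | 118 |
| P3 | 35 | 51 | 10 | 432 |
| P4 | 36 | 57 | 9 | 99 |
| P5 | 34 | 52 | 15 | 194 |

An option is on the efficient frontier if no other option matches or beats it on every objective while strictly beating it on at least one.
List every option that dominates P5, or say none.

P2: highway distance 31≤34, floor area 83≥52, dock doors 26≥15, lease 118≤194 — dominates P5.
Others (P1, P3, P4) are each worse than P5 on at least one objective.

P2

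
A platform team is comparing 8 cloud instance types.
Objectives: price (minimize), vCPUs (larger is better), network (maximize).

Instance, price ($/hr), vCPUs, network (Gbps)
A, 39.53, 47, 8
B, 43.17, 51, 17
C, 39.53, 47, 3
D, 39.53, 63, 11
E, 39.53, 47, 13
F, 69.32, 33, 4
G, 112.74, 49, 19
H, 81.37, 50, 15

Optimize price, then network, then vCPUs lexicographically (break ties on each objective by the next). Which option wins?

E

First minimize price: best is 39.53, kept {A, C, D, E}.
Then maximize network: best is 13, kept {E}.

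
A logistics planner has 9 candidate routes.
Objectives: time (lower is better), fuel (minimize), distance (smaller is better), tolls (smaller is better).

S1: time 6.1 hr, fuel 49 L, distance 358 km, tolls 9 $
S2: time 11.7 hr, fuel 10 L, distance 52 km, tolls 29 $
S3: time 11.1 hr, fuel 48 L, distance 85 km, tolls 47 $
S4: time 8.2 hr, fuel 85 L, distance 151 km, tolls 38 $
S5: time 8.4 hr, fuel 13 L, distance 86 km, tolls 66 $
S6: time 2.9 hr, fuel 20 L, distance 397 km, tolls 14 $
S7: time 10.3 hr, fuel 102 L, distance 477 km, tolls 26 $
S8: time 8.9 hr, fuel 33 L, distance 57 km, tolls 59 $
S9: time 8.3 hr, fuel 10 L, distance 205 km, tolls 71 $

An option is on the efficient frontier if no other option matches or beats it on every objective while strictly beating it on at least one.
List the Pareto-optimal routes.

S1: not dominated (best tolls).
S2: not dominated (best distance).
S3: not dominated.
S4: not dominated.
S5: not dominated.
S6: not dominated (best time).
S7: dominated by S1 (time 6.1≤10.3, fuel 49≤102, distance 358≤477, tolls 9≤26).
S8: not dominated.
S9: not dominated.

S1, S2, S3, S4, S5, S6, S8, S9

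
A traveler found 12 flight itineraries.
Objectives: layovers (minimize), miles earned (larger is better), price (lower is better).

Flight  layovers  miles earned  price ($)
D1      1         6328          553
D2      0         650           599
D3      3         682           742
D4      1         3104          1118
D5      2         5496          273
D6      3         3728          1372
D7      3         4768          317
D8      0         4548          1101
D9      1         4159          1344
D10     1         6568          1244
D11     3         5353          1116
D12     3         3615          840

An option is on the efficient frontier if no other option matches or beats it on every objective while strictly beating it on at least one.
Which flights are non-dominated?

D1, D2, D5, D8, D10

D1: not dominated.
D2: not dominated.
D3: dominated by D1 (layovers 1≤3, miles earned 6328≥682, price 553≤742).
D4: dominated by D1 (layovers 1≤1, miles earned 6328≥3104, price 553≤1118).
D5: not dominated (best price).
D6: dominated by D1 (layovers 1≤3, miles earned 6328≥3728, price 553≤1372).
D7: dominated by D5 (layovers 2≤3, miles earned 5496≥4768, price 273≤317).
D8: not dominated.
D9: dominated by D1 (layovers 1≤1, miles earned 6328≥4159, price 553≤1344).
D10: not dominated (best miles earned).
D11: dominated by D1 (layovers 1≤3, miles earned 6328≥5353, price 553≤1116).
D12: dominated by D1 (layovers 1≤3, miles earned 6328≥3615, price 553≤840).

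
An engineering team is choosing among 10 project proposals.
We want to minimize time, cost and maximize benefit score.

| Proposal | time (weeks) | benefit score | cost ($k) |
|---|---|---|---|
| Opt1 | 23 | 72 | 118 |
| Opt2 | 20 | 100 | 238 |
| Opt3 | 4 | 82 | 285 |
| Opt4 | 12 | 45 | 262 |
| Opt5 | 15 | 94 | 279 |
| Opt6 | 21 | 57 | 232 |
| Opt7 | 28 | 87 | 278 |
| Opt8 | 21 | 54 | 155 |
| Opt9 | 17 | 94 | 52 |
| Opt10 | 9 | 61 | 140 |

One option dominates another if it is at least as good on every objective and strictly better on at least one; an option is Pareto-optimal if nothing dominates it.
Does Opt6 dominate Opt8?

No

Opt6 vs Opt8: Opt6 is worse on cost (232 vs 155), so it does not dominate Opt8.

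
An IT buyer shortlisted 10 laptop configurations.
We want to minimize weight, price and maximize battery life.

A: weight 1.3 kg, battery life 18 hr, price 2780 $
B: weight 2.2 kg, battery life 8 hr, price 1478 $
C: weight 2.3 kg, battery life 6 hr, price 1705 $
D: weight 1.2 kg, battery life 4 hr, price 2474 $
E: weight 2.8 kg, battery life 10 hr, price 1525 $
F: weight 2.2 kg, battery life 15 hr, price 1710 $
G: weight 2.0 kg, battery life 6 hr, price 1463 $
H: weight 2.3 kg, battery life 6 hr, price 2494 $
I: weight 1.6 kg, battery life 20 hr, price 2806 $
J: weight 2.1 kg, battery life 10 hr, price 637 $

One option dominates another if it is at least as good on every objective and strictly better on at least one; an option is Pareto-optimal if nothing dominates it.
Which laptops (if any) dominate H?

B: weight 2.2≤2.3, battery life 8≥6, price 1478≤2494 — dominates H.
C: weight 2.3≤2.3, battery life 6≥6, price 1705≤2494 — dominates H.
F: weight 2.2≤2.3, battery life 15≥6, price 1710≤2494 — dominates H.
G: weight 2.0≤2.3, battery life 6≥6, price 1463≤2494 — dominates H.
J: weight 2.1≤2.3, battery life 10≥6, price 637≤2494 — dominates H.
Others (A, D, E, I) are each worse than H on at least one objective.

B, C, F, G, J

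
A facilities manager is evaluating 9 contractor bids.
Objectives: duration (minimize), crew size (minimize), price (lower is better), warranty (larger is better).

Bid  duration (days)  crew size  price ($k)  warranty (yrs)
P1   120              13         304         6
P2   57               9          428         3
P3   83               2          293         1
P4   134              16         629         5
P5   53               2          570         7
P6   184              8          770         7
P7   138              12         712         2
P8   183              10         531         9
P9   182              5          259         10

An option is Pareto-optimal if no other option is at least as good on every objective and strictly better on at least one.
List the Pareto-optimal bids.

P1, P2, P3, P5, P9

P1: not dominated.
P2: not dominated.
P3: not dominated.
P4: dominated by P1 (duration 120≤134, crew size 13≤16, price 304≤629, warranty 6≥5).
P5: not dominated (best duration).
P6: dominated by P5 (duration 53≤184, crew size 2≤8, price 570≤770, warranty 7≥7).
P7: dominated by P2 (duration 57≤138, crew size 9≤12, price 428≤712, warranty 3≥2).
P8: dominated by P9 (duration 182≤183, crew size 5≤10, price 259≤531, warranty 10≥9).
P9: not dominated (best price).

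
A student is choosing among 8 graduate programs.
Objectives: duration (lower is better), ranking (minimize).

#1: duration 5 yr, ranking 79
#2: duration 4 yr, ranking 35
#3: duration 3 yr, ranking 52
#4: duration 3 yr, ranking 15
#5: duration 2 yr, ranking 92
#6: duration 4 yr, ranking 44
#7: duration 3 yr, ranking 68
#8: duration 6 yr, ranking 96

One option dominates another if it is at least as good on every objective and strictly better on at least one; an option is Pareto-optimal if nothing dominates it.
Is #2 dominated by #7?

No

#7 vs #2: #7 is worse on ranking (68 vs 35), so it does not dominate #2.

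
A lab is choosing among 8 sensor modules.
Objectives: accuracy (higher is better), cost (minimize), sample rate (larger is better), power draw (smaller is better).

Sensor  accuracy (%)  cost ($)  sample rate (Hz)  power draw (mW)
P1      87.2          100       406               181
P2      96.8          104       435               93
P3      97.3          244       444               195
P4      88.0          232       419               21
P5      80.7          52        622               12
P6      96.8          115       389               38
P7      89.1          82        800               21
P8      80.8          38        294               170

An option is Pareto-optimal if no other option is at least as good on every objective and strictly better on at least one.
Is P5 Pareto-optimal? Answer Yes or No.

P1: worse on cost (100 vs 52).
P2: worse on cost (104 vs 52).
P3: worse on cost (244 vs 52).
P4: worse on cost (232 vs 52).
P6: worse on cost (115 vs 52).
P7: worse on cost (82 vs 52).
P8: worse on sample rate (294 vs 622).
No option is at least as good as P5 on every objective and strictly better on one.

Yes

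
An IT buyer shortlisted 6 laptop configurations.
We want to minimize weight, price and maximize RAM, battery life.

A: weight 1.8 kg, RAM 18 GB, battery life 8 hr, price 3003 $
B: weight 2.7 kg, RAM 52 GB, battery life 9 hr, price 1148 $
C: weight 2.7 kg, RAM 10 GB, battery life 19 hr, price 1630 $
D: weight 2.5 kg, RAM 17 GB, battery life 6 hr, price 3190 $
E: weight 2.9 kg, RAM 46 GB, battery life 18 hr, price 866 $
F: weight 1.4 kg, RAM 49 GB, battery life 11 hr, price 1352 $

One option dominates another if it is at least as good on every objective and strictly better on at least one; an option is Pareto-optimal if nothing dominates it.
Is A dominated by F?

Yes

F vs A: weight 1.4≤1.8, RAM 49≥18, battery life 11≥8, price 1352≤3003 — F is at least as good on every objective with at least one strict improvement.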